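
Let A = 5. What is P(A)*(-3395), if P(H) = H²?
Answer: -84875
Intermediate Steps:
P(A)*(-3395) = 5²*(-3395) = 25*(-3395) = -84875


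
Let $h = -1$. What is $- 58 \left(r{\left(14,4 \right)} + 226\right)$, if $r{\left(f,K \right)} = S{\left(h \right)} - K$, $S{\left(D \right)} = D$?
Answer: $-12818$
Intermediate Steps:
$r{\left(f,K \right)} = -1 - K$
$- 58 \left(r{\left(14,4 \right)} + 226\right) = - 58 \left(\left(-1 - 4\right) + 226\right) = - 58 \left(-5 + 226\right) = \left(-58\right) 221 = -12818$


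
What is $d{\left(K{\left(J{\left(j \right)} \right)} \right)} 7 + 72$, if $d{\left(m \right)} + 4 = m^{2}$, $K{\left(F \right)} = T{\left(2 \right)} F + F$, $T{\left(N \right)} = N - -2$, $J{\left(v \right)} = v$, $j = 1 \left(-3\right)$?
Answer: $1619$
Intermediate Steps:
$j = -3$
$T{\left(N \right)} = 2 + N$ ($T{\left(N \right)} = N + 2 = 2 + N$)
$K{\left(F \right)} = 5 F$ ($K{\left(F \right)} = \left(2 + 2\right) F + F = 4 F + F = 5 F$)
$d{\left(m \right)} = -4 + m^{2}$
$d{\left(K{\left(J{\left(j \right)} \right)} \right)} 7 + 72 = \left(-4 + \left(5 \left(-3\right)\right)^{2}\right) 7 + 72 = \left(-4 + \left(-15\right)^{2}\right) 7 + 72 = \left(-4 + 225\right) 7 + 72 = 221 \cdot 7 + 72 = 1547 + 72 = 1619$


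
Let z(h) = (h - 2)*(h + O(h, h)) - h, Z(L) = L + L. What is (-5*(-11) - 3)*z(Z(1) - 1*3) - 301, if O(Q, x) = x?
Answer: 63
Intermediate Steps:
Z(L) = 2*L
z(h) = -h + 2*h*(-2 + h) (z(h) = (h - 2)*(h + h) - h = (-2 + h)*(2*h) - h = 2*h*(-2 + h) - h = -h + 2*h*(-2 + h))
(-5*(-11) - 3)*z(Z(1) - 1*3) - 301 = (-5*(-11) - 3)*((2*1 - 1*3)*(-5 + 2*(2*1 - 1*3))) - 301 = (55 - 3)*((2 - 3)*(-5 + 2*(2 - 3))) - 301 = 52*(-(-5 + 2*(-1))) - 301 = 52*(-(-5 - 2)) - 301 = 52*(-1*(-7)) - 301 = 52*7 - 301 = 364 - 301 = 63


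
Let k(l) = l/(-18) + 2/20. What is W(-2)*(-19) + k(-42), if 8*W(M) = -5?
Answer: 1717/120 ≈ 14.308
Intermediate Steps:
W(M) = -5/8 (W(M) = (1/8)*(-5) = -5/8)
k(l) = 1/10 - l/18 (k(l) = l*(-1/18) + 2*(1/20) = -l/18 + 1/10 = 1/10 - l/18)
W(-2)*(-19) + k(-42) = -5/8*(-19) + (1/10 - 1/18*(-42)) = 95/8 + (1/10 + 7/3) = 95/8 + 73/30 = 1717/120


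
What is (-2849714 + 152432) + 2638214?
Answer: -59068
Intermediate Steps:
(-2849714 + 152432) + 2638214 = -2697282 + 2638214 = -59068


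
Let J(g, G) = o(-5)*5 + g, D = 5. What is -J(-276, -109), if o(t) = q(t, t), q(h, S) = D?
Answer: 251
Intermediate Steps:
q(h, S) = 5
o(t) = 5
J(g, G) = 25 + g (J(g, G) = 5*5 + g = 25 + g)
-J(-276, -109) = -(25 - 276) = -1*(-251) = 251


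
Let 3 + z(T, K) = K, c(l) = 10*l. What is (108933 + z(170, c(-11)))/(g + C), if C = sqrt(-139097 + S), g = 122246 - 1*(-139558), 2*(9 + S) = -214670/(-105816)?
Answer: 3014646125604480/7252784562096617 - 217640*I*sqrt(389390530241094)/7252784562096617 ≈ 0.41565 - 0.00059214*I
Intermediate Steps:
z(T, K) = -3 + K
S = -845009/105816 (S = -9 + (-214670/(-105816))/2 = -9 + (-214670*(-1/105816))/2 = -9 + (1/2)*(107335/52908) = -9 + 107335/105816 = -845009/105816 ≈ -7.9856)
g = 261804 (g = 122246 + 139558 = 261804)
C = I*sqrt(389390530241094)/52908 (C = sqrt(-139097 - 845009/105816) = sqrt(-14719533161/105816) = I*sqrt(389390530241094)/52908 ≈ 372.97*I)
(108933 + z(170, c(-11)))/(g + C) = (108933 + (-3 + 10*(-11)))/(261804 + I*sqrt(389390530241094)/52908) = (108933 + (-3 - 110))/(261804 + I*sqrt(389390530241094)/52908) = (108933 - 113)/(261804 + I*sqrt(389390530241094)/52908) = 108820/(261804 + I*sqrt(389390530241094)/52908)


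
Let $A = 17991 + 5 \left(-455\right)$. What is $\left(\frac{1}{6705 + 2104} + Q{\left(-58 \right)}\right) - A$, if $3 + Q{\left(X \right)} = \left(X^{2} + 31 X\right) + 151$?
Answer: $- \frac{123343617}{8809} \approx -14002.0$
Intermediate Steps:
$Q{\left(X \right)} = 148 + X^{2} + 31 X$ ($Q{\left(X \right)} = -3 + \left(\left(X^{2} + 31 X\right) + 151\right) = -3 + \left(151 + X^{2} + 31 X\right) = 148 + X^{2} + 31 X$)
$A = 15716$ ($A = 17991 - 2275 = 15716$)
$\left(\frac{1}{6705 + 2104} + Q{\left(-58 \right)}\right) - A = \left(\frac{1}{6705 + 2104} + \left(148 + \left(-58\right)^{2} + 31 \left(-58\right)\right)\right) - 15716 = \left(\frac{1}{8809} + \left(148 + 3364 - 1798\right)\right) - 15716 = \left(\frac{1}{8809} + 1714\right) - 15716 = \frac{15098627}{8809} - 15716 = - \frac{123343617}{8809}$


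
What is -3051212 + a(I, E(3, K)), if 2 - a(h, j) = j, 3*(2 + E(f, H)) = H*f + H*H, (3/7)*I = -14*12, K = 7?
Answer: -9153694/3 ≈ -3.0512e+6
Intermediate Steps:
I = -392 (I = 7*(-14*12)/3 = (7/3)*(-168) = -392)
E(f, H) = -2 + H²/3 + H*f/3 (E(f, H) = -2 + (H*f + H*H)/3 = -2 + (H*f + H²)/3 = -2 + (H² + H*f)/3 = -2 + (H²/3 + H*f/3) = -2 + H²/3 + H*f/3)
a(h, j) = 2 - j
-3051212 + a(I, E(3, K)) = -3051212 + (2 - (-2 + (⅓)*7² + (⅓)*7*3)) = -3051212 + (2 - (-2 + (⅓)*49 + 7)) = -3051212 + (2 - (-2 + 49/3 + 7)) = -3051212 + (2 - 1*64/3) = -3051212 + (2 - 64/3) = -3051212 - 58/3 = -9153694/3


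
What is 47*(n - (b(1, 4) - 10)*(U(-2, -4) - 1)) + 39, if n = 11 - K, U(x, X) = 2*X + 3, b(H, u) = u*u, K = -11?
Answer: 2765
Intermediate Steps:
b(H, u) = u**2
U(x, X) = 3 + 2*X
n = 22 (n = 11 - 1*(-11) = 11 + 11 = 22)
47*(n - (b(1, 4) - 10)*(U(-2, -4) - 1)) + 39 = 47*(22 - (4**2 - 10)*((3 + 2*(-4)) - 1)) + 39 = 47*(22 - (16 - 10)*((3 - 8) - 1)) + 39 = 47*(22 - 6*(-5 - 1)) + 39 = 47*(22 - 6*(-6)) + 39 = 47*(22 - 1*(-36)) + 39 = 47*(22 + 36) + 39 = 47*58 + 39 = 2726 + 39 = 2765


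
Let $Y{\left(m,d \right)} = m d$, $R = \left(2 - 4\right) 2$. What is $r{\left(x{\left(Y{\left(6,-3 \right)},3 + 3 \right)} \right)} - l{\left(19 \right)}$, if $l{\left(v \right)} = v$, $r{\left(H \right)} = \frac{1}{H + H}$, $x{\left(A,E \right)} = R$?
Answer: $- \frac{153}{8} \approx -19.125$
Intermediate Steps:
$R = -4$ ($R = \left(-2\right) 2 = -4$)
$Y{\left(m,d \right)} = d m$
$x{\left(A,E \right)} = -4$
$r{\left(H \right)} = \frac{1}{2 H}$
$r{\left(x{\left(Y{\left(6,-3 \right)},3 + 3 \right)} \right)} - l{\left(19 \right)} = \frac{1}{2 \left(-4\right)} - 19 = \frac{1}{2} \left(- \frac{1}{4}\right) - 19 = - \frac{1}{8} - 19 = - \frac{153}{8}$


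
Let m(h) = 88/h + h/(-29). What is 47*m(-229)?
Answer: 2344783/6641 ≈ 353.08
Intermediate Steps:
m(h) = 88/h - h/29 (m(h) = 88/h + h*(-1/29) = 88/h - h/29)
47*m(-229) = 47*(88/(-229) - 1/29*(-229)) = 47*(88*(-1/229) + 229/29) = 47*(-88/229 + 229/29) = 47*(49889/6641) = 2344783/6641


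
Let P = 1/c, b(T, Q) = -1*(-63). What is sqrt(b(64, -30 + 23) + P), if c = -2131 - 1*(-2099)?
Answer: sqrt(4030)/8 ≈ 7.9353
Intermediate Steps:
b(T, Q) = 63
c = -32 (c = -2131 + 2099 = -32)
P = -1/32 (P = 1/(-32) = -1/32 ≈ -0.031250)
sqrt(b(64, -30 + 23) + P) = sqrt(63 - 1/32) = sqrt(2015/32) = sqrt(4030)/8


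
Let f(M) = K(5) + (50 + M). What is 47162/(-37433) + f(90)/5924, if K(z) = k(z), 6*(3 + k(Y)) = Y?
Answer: -1645369037/1330518552 ≈ -1.2366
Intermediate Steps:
k(Y) = -3 + Y/6
K(z) = -3 + z/6
f(M) = 287/6 + M (f(M) = (-3 + (⅙)*5) + (50 + M) = (-3 + ⅚) + (50 + M) = -13/6 + (50 + M) = 287/6 + M)
47162/(-37433) + f(90)/5924 = 47162/(-37433) + (287/6 + 90)/5924 = 47162*(-1/37433) + (827/6)*(1/5924) = -47162/37433 + 827/35544 = -1645369037/1330518552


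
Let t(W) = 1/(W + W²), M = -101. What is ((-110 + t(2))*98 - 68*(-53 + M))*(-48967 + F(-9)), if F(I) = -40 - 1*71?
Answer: 42943250/3 ≈ 1.4314e+7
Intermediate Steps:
F(I) = -111 (F(I) = -40 - 71 = -111)
((-110 + t(2))*98 - 68*(-53 + M))*(-48967 + F(-9)) = ((-110 + 1/(2*(1 + 2)))*98 - 68*(-53 - 101))*(-48967 - 111) = ((-110 + (½)/3)*98 - 68*(-154))*(-49078) = ((-110 + (½)*(⅓))*98 + 10472)*(-49078) = ((-110 + ⅙)*98 + 10472)*(-49078) = (-659/6*98 + 10472)*(-49078) = (-32291/3 + 10472)*(-49078) = -875/3*(-49078) = 42943250/3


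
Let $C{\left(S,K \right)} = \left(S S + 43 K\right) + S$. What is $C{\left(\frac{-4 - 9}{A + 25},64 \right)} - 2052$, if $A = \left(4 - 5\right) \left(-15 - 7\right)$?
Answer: $\frac{1545858}{2209} \approx 699.8$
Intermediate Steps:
$A = 22$ ($A = \left(-1\right) \left(-22\right) = 22$)
$C{\left(S,K \right)} = S + S^{2} + 43 K$ ($C{\left(S,K \right)} = \left(S^{2} + 43 K\right) + S = S + S^{2} + 43 K$)
$C{\left(\frac{-4 - 9}{A + 25},64 \right)} - 2052 = \left(\frac{-4 - 9}{22 + 25} + \left(\frac{-4 - 9}{22 + 25}\right)^{2} + 43 \cdot 64\right) - 2052 = \left(- \frac{13}{47} + \left(- \frac{13}{47}\right)^{2} + 2752\right) - 2052 = \left(- \frac{13}{47} + \frac{169}{2209} + 2752\right) - 2052 = \frac{6078726}{2209} - 2052 = \frac{1545858}{2209}$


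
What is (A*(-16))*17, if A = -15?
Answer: 4080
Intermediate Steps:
(A*(-16))*17 = -15*(-16)*17 = 240*17 = 4080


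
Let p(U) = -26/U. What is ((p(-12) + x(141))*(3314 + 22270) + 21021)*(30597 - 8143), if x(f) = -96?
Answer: -53431785394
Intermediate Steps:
((p(-12) + x(141))*(3314 + 22270) + 21021)*(30597 - 8143) = ((-26/(-12) - 96)*(3314 + 22270) + 21021)*(30597 - 8143) = ((-26*(-1/12) - 96)*25584 + 21021)*22454 = ((13/6 - 96)*25584 + 21021)*22454 = (-563/6*25584 + 21021)*22454 = (-2400632 + 21021)*22454 = -2379611*22454 = -53431785394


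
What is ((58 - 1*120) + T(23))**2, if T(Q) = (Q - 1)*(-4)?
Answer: 22500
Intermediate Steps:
T(Q) = 4 - 4*Q (T(Q) = (-1 + Q)*(-4) = 4 - 4*Q)
((58 - 1*120) + T(23))**2 = ((58 - 1*120) + (4 - 4*23))**2 = ((58 - 120) + (4 - 92))**2 = (-62 - 88)**2 = (-150)**2 = 22500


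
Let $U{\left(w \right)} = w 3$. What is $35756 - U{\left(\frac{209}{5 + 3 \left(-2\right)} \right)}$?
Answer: $36383$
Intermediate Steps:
$U{\left(w \right)} = 3 w$
$35756 - U{\left(\frac{209}{5 + 3 \left(-2\right)} \right)} = 35756 - 3 \frac{209}{5 + 3 \left(-2\right)} = 35756 - 3 \frac{209}{5 - 6} = 35756 - 3 \frac{209}{-1} = 35756 - 3 \cdot 209 \left(-1\right) = 35756 - 3 \left(-209\right) = 35756 - -627 = 35756 + 627 = 36383$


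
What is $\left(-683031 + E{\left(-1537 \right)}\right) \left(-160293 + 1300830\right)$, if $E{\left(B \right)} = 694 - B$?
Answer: $-776477589600$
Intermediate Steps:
$\left(-683031 + E{\left(-1537 \right)}\right) \left(-160293 + 1300830\right) = \left(-683031 + \left(694 - -1537\right)\right) \left(-160293 + 1300830\right) = \left(-683031 + \left(694 + 1537\right)\right) 1140537 = \left(-683031 + 2231\right) 1140537 = \left(-680800\right) 1140537 = -776477589600$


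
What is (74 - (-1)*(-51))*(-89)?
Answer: -2047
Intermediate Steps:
(74 - (-1)*(-51))*(-89) = (74 - 1*51)*(-89) = (74 - 51)*(-89) = 23*(-89) = -2047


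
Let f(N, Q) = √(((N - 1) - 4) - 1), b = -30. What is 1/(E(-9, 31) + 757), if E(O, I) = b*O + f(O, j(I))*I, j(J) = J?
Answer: 1027/1069144 - 31*I*√15/1069144 ≈ 0.00096058 - 0.0001123*I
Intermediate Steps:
f(N, Q) = √(-6 + N) (f(N, Q) = √(((-1 + N) - 4) - 1) = √((-5 + N) - 1) = √(-6 + N))
E(O, I) = -30*O + I*√(-6 + O) (E(O, I) = -30*O + √(-6 + O)*I = -30*O + I*√(-6 + O))
1/(E(-9, 31) + 757) = 1/((-30*(-9) + 31*√(-6 - 9)) + 757) = 1/((270 + 31*√(-15)) + 757) = 1/((270 + 31*(I*√15)) + 757) = 1/((270 + 31*I*√15) + 757) = 1/(1027 + 31*I*√15)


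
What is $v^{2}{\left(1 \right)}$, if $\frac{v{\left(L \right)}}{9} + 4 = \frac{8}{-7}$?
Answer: $\frac{104976}{49} \approx 2142.4$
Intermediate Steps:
$v{\left(L \right)} = - \frac{324}{7}$ ($v{\left(L \right)} = -36 + 9 \frac{8}{-7} = -36 + 9 \cdot 8 \left(- \frac{1}{7}\right) = -36 + 9 \left(- \frac{8}{7}\right) = -36 - \frac{72}{7} = - \frac{324}{7}$)
$v^{2}{\left(1 \right)} = \left(- \frac{324}{7}\right)^{2} = \frac{104976}{49}$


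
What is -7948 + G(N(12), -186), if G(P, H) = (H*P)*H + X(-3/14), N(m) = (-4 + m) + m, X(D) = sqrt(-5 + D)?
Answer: 683972 + I*sqrt(1022)/14 ≈ 6.8397e+5 + 2.2835*I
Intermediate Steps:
N(m) = -4 + 2*m
G(P, H) = P*H**2 + I*sqrt(1022)/14 (G(P, H) = (H*P)*H + sqrt(-5 - 3/14) = P*H**2 + sqrt(-5 - 3*1/14) = P*H**2 + sqrt(-5 - 3/14) = P*H**2 + sqrt(-73/14) = P*H**2 + I*sqrt(1022)/14)
-7948 + G(N(12), -186) = -7948 + ((-4 + 2*12)*(-186)**2 + I*sqrt(1022)/14) = -7948 + ((-4 + 24)*34596 + I*sqrt(1022)/14) = -7948 + (20*34596 + I*sqrt(1022)/14) = -7948 + (691920 + I*sqrt(1022)/14) = 683972 + I*sqrt(1022)/14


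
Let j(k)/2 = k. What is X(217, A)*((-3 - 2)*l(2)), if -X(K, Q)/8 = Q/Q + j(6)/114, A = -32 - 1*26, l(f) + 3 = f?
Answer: -840/19 ≈ -44.211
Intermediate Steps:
l(f) = -3 + f
A = -58 (A = -32 - 26 = -58)
j(k) = 2*k
X(K, Q) = -168/19 (X(K, Q) = -8*(Q/Q + (2*6)/114) = -8*(1 + 12*(1/114)) = -8*(1 + 2/19) = -8*21/19 = -168/19)
X(217, A)*((-3 - 2)*l(2)) = -168*(-3 - 2)*(-3 + 2)/19 = -(-840)*(-1)/19 = -168/19*5 = -840/19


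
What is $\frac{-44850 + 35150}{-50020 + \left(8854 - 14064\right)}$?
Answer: $\frac{970}{5523} \approx 0.17563$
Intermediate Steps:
$\frac{-44850 + 35150}{-50020 + \left(8854 - 14064\right)} = - \frac{9700}{-50020 - 5210} = - \frac{9700}{-55230} = \left(-9700\right) \left(- \frac{1}{55230}\right) = \frac{970}{5523}$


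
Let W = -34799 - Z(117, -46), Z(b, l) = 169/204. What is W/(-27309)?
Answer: 7099165/5571036 ≈ 1.2743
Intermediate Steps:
Z(b, l) = 169/204 (Z(b, l) = 169*(1/204) = 169/204)
W = -7099165/204 (W = -34799 - 1*169/204 = -34799 - 169/204 = -7099165/204 ≈ -34800.)
W/(-27309) = -7099165/204/(-27309) = -7099165/204*(-1/27309) = 7099165/5571036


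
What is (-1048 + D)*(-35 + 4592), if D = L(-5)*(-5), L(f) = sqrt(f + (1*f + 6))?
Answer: -4775736 - 45570*I ≈ -4.7757e+6 - 45570.0*I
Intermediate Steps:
L(f) = sqrt(6 + 2*f) (L(f) = sqrt(f + (f + 6)) = sqrt(f + (6 + f)) = sqrt(6 + 2*f))
D = -10*I (D = sqrt(6 + 2*(-5))*(-5) = sqrt(6 - 10)*(-5) = sqrt(-4)*(-5) = (2*I)*(-5) = -10*I ≈ -10.0*I)
(-1048 + D)*(-35 + 4592) = (-1048 - 10*I)*(-35 + 4592) = (-1048 - 10*I)*4557 = -4775736 - 45570*I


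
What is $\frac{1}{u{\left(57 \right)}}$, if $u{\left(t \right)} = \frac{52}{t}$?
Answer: $\frac{57}{52} \approx 1.0962$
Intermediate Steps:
$\frac{1}{u{\left(57 \right)}} = \frac{1}{52 \cdot \frac{1}{57}} = \frac{1}{\frac{52}{57}} = \frac{57}{52}$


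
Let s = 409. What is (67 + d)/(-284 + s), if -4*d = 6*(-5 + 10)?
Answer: 119/250 ≈ 0.47600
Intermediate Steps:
d = -15/2 (d = -3*(-5 + 10)/2 = -3*5/2 = -1/4*30 = -15/2 ≈ -7.5000)
(67 + d)/(-284 + s) = (67 - 15/2)/(-284 + 409) = (119/2)/125 = (119/2)*(1/125) = 119/250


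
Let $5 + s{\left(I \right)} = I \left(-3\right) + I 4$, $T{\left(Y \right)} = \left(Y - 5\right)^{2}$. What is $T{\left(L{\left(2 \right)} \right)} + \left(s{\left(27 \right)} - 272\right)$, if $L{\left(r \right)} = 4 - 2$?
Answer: $-241$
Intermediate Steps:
$L{\left(r \right)} = 2$
$T{\left(Y \right)} = \left(-5 + Y\right)^{2}$
$s{\left(I \right)} = -5 + I$ ($s{\left(I \right)} = -5 + \left(I \left(-3\right) + I 4\right) = -5 + \left(- 3 I + 4 I\right) = -5 + I$)
$T{\left(L{\left(2 \right)} \right)} + \left(s{\left(27 \right)} - 272\right) = \left(-5 + 2\right)^{2} + \left(\left(-5 + 27\right) - 272\right) = \left(-3\right)^{2} + \left(22 - 272\right) = 9 - 250 = -241$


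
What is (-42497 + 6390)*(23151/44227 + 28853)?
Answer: -46076315363674/44227 ≈ -1.0418e+9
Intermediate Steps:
(-42497 + 6390)*(23151/44227 + 28853) = -36107*(23151*(1/44227) + 28853) = -36107*(23151/44227 + 28853) = -36107*1276104782/44227 = -46076315363674/44227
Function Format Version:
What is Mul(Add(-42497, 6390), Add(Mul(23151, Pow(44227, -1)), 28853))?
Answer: Rational(-46076315363674, 44227) ≈ -1.0418e+9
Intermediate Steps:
Mul(Add(-42497, 6390), Add(Mul(23151, Pow(44227, -1)), 28853)) = Mul(-36107, Add(Mul(23151, Rational(1, 44227)), 28853)) = Mul(-36107, Add(Rational(23151, 44227), 28853)) = Mul(-36107, Rational(1276104782, 44227)) = Rational(-46076315363674, 44227)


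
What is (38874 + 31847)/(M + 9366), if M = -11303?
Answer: -70721/1937 ≈ -36.511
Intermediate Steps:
(38874 + 31847)/(M + 9366) = (38874 + 31847)/(-11303 + 9366) = 70721/(-1937) = 70721*(-1/1937) = -70721/1937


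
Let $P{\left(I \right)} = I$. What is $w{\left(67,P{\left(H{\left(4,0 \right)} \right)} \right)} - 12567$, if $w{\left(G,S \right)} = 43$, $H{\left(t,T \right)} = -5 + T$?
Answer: $-12524$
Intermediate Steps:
$w{\left(67,P{\left(H{\left(4,0 \right)} \right)} \right)} - 12567 = 43 - 12567 = -12524$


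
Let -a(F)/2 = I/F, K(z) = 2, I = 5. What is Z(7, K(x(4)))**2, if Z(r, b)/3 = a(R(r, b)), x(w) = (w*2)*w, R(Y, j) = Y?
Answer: 900/49 ≈ 18.367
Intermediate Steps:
x(w) = 2*w**2 (x(w) = (2*w)*w = 2*w**2)
a(F) = -10/F
Z(r, b) = -30/r (Z(r, b) = 3*(-10/r) = -30/r)
Z(7, K(x(4)))**2 = (-30/7)**2 = 900/49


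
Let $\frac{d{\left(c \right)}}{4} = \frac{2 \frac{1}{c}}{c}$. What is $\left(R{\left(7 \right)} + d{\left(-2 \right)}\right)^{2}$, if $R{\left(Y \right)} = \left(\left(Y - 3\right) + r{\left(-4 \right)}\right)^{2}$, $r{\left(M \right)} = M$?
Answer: $4$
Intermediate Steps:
$R{\left(Y \right)} = \left(-7 + Y\right)^{2}$ ($R{\left(Y \right)} = \left(\left(Y - 3\right) - 4\right)^{2} = \left(\left(-3 + Y\right) - 4\right)^{2} = \left(-7 + Y\right)^{2}$)
$d{\left(c \right)} = \frac{8}{c^{2}}$ ($d{\left(c \right)} = 4 \frac{2 \frac{1}{c}}{c} = 4 \frac{2}{c^{2}} = \frac{8}{c^{2}}$)
$\left(R{\left(7 \right)} + d{\left(-2 \right)}\right)^{2} = \left(\left(-7 + 7\right)^{2} + \frac{8}{4}\right)^{2} = \left(0^{2} + 8 \cdot \frac{1}{4}\right)^{2} = \left(0 + 2\right)^{2} = 2^{2} = 4$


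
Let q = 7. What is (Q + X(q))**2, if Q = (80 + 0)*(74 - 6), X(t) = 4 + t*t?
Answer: 30173049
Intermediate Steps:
X(t) = 4 + t**2
Q = 5440 (Q = 80*68 = 5440)
(Q + X(q))**2 = (5440 + (4 + 7**2))**2 = (5440 + (4 + 49))**2 = (5440 + 53)**2 = 5493**2 = 30173049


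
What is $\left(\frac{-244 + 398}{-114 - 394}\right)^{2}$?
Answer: $\frac{5929}{64516} \approx 0.0919$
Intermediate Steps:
$\left(\frac{-244 + 398}{-114 - 394}\right)^{2} = \left(\frac{154}{-508}\right)^{2} = \left(154 \left(- \frac{1}{508}\right)\right)^{2} = \left(- \frac{77}{254}\right)^{2} = \frac{5929}{64516}$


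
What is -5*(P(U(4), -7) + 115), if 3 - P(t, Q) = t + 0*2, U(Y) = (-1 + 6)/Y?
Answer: -2335/4 ≈ -583.75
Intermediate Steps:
U(Y) = 5/Y
P(t, Q) = 3 - t (P(t, Q) = 3 - (t + 0*2) = 3 - (t + 0) = 3 - t)
-5*(P(U(4), -7) + 115) = -5*((3 - 5/4) + 115) = -5*(7/4 + 115) = -5*467/4 = -2335/4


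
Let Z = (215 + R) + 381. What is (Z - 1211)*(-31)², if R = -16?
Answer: -606391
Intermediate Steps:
Z = 580 (Z = (215 - 16) + 381 = 199 + 381 = 580)
(Z - 1211)*(-31)² = (580 - 1211)*(-31)² = -631*961 = -606391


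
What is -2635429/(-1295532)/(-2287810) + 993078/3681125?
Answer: 12013898092836923/44533064250423000 ≈ 0.26977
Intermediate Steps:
-2635429/(-1295532)/(-2287810) + 993078/3681125 = -2635429*(-1/1295532)*(-1/2287810) + 993078*(1/3681125) = (2635429/1295532)*(-1/2287810) + 993078/3681125 = -2635429/2963931064920 + 993078/3681125 = 12013898092836923/44533064250423000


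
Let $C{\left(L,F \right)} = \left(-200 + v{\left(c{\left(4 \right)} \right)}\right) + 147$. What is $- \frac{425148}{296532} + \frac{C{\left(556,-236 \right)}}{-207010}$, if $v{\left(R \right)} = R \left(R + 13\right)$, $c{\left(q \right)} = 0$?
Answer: $- \frac{7332847607}{5115424110} \approx -1.4335$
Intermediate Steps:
$v{\left(R \right)} = R \left(13 + R\right)$
$C{\left(L,F \right)} = -53$ ($C{\left(L,F \right)} = \left(-200 + 0 \left(13 + 0\right)\right) + 147 = \left(-200 + 0 \cdot 13\right) + 147 = \left(-200 + 0\right) + 147 = -200 + 147 = -53$)
$- \frac{425148}{296532} + \frac{C{\left(556,-236 \right)}}{-207010} = - \frac{425148}{296532} - \frac{53}{-207010} = \left(-425148\right) \frac{1}{296532} - - \frac{53}{207010} = - \frac{35429}{24711} + \frac{53}{207010} = - \frac{7332847607}{5115424110}$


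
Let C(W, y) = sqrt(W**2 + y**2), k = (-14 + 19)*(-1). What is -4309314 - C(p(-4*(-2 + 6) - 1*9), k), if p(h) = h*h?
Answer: -4309314 - 5*sqrt(15626) ≈ -4.3099e+6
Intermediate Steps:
p(h) = h**2
k = -5 (k = 5*(-1) = -5)
-4309314 - C(p(-4*(-2 + 6) - 1*9), k) = -4309314 - sqrt(((-4*(-2 + 6) - 1*9)**2)**2 + (-5)**2) = -4309314 - sqrt(((-4*4 - 9)**2)**2 + 25) = -4309314 - sqrt(((-16 - 9)**2)**2 + 25) = -4309314 - sqrt(((-25)**2)**2 + 25) = -4309314 - sqrt(625**2 + 25) = -4309314 - sqrt(390625 + 25) = -4309314 - sqrt(390650) = -4309314 - 5*sqrt(15626)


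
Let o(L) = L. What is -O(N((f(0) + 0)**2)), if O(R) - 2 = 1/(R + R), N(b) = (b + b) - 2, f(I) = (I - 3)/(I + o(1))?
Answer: -65/32 ≈ -2.0313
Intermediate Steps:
f(I) = (-3 + I)/(1 + I) (f(I) = (I - 3)/(I + 1) = (-3 + I)/(1 + I))
N(b) = -2 + 2*b (N(b) = 2*b - 2 = -2 + 2*b)
O(R) = 2 + 1/(2*R) (O(R) = 2 + 1/(R + R) = 2 + 1/(2*R))
-O(N((f(0) + 0)**2)) = -(2 + 1/(2*(-2 + 2*((-3 + 0)/(1 + 0) + 0)**2))) = -(2 + 1/(2*(-2 + 2*(-3/1 + 0)**2))) = -(2 + 1/(2*(-2 + 2*(1*(-3) + 0)**2))) = -(2 + 1/(2*(-2 + 2*(-3 + 0)**2))) = -(2 + 1/(2*(-2 + 2*(-3)**2))) = -(2 + 1/(2*(-2 + 2*9))) = -(2 + 1/(2*(-2 + 18))) = -(2 + (1/2)/16) = -(2 + (1/2)*(1/16)) = -(2 + 1/32) = -1*65/32 = -65/32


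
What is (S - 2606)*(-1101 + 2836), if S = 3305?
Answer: 1212765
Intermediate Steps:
(S - 2606)*(-1101 + 2836) = (3305 - 2606)*(-1101 + 2836) = 699*1735 = 1212765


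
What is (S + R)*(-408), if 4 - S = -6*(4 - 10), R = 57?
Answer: -10200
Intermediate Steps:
S = -32 (S = 4 - (-6)*(4 - 10) = 4 - (-6)*(-6) = 4 - 1*36 = 4 - 36 = -32)
(S + R)*(-408) = (-32 + 57)*(-408) = 25*(-408) = -10200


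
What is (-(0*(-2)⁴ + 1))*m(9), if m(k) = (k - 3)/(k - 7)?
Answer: -3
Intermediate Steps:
m(k) = (-3 + k)/(-7 + k)
(-(0*(-2)⁴ + 1))*m(9) = (-(0*(-2)⁴ + 1))*((-3 + 9)/(-7 + 9)) = (-(0*16 + 1))*(6/2) = (-(0 + 1))*((½)*6) = -1*1*3 = -1*3 = -3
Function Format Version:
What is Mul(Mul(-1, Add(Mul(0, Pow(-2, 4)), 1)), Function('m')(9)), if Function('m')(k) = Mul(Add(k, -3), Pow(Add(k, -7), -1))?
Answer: -3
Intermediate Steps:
Function('m')(k) = Mul(Pow(Add(-7, k), -1), Add(-3, k)) (Function('m')(k) = Mul(Add(-3, k), Pow(Add(-7, k), -1)) = Mul(Pow(Add(-7, k), -1), Add(-3, k)))
Mul(Mul(-1, Add(Mul(0, Pow(-2, 4)), 1)), Function('m')(9)) = Mul(Mul(-1, Add(Mul(0, Pow(-2, 4)), 1)), Mul(Pow(Add(-7, 9), -1), Add(-3, 9))) = Mul(Mul(-1, Add(Mul(0, 16), 1)), Mul(Pow(2, -1), 6)) = Mul(Mul(-1, Add(0, 1)), Mul(Rational(1, 2), 6)) = Mul(Mul(-1, 1), 3) = Mul(-1, 3) = -3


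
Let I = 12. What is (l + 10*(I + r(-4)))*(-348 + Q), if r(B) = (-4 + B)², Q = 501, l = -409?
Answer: 53703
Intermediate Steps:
(l + 10*(I + r(-4)))*(-348 + Q) = (-409 + 10*(12 + (-4 - 4)²))*(-348 + 501) = (-409 + 10*(12 + (-8)²))*153 = (-409 + 10*(12 + 64))*153 = (-409 + 10*76)*153 = (-409 + 760)*153 = 351*153 = 53703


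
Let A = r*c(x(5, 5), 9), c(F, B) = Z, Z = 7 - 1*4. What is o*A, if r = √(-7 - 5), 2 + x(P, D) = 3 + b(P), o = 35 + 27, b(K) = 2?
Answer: 372*I*√3 ≈ 644.32*I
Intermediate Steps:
o = 62
x(P, D) = 3 (x(P, D) = -2 + (3 + 2) = -2 + 5 = 3)
Z = 3 (Z = 7 - 4 = 3)
c(F, B) = 3
r = 2*I*√3 (r = √(-12) = 2*I*√3 ≈ 3.4641*I)
A = 6*I*√3 (A = (2*I*√3)*3 = 6*I*√3 ≈ 10.392*I)
o*A = 62*(6*I*√3) = 372*I*√3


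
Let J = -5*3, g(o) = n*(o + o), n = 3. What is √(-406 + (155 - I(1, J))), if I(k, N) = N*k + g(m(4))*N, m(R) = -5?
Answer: 7*I*√14 ≈ 26.192*I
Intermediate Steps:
g(o) = 6*o (g(o) = 3*(o + o) = 3*(2*o) = 6*o)
J = -15
I(k, N) = -30*N + N*k (I(k, N) = N*k + (6*(-5))*N = N*k - 30*N = -30*N + N*k)
√(-406 + (155 - I(1, J))) = √(-406 + (155 - (-15)*(-30 + 1))) = √(-406 + (155 - (-15)*(-29))) = √(-406 + (155 - 1*435)) = √(-406 + (155 - 435)) = √(-406 - 280) = √(-686) = 7*I*√14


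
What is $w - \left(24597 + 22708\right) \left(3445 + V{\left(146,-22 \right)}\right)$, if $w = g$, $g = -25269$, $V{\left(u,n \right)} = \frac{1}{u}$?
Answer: $- \frac{23796732429}{146} \approx -1.6299 \cdot 10^{8}$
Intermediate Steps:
$w = -25269$
$w - \left(24597 + 22708\right) \left(3445 + V{\left(146,-22 \right)}\right) = -25269 - \left(24597 + 22708\right) \left(3445 + \frac{1}{146}\right) = -25269 - 47305 \left(3445 + \frac{1}{146}\right) = -25269 - 47305 \cdot \frac{502971}{146} = -25269 - \frac{23793043155}{146} = - \frac{23796732429}{146}$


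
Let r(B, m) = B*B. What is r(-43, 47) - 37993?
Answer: -36144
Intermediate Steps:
r(B, m) = B²
r(-43, 47) - 37993 = (-43)² - 37993 = 1849 - 37993 = -36144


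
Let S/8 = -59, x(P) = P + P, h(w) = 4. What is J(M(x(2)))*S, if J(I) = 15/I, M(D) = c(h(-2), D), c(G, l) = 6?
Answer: -1180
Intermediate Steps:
x(P) = 2*P
M(D) = 6
S = -472 (S = 8*(-59) = -472)
J(M(x(2)))*S = (15/6)*(-472) = (15*(⅙))*(-472) = (5/2)*(-472) = -1180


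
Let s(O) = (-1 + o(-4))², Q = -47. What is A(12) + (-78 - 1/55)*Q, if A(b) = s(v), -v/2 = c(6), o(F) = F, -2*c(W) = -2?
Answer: 203052/55 ≈ 3691.9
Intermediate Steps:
c(W) = 1 (c(W) = -½*(-2) = 1)
v = -2 (v = -2*1 = -2)
s(O) = 25 (s(O) = (-1 - 4)² = (-5)² = 25)
A(b) = 25
A(12) + (-78 - 1/55)*Q = 25 + (-78 - 1/55)*(-47) = 25 - 4291/55*(-47) = 25 + 201677/55 = 203052/55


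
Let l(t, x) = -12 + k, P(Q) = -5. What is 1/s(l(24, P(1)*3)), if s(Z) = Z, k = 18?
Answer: ⅙ ≈ 0.16667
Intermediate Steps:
l(t, x) = 6 (l(t, x) = -12 + 18 = 6)
1/s(l(24, P(1)*3)) = 1/6 = ⅙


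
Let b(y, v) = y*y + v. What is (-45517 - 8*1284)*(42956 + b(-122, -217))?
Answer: -3214729547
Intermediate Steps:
b(y, v) = v + y² (b(y, v) = y² + v = v + y²)
(-45517 - 8*1284)*(42956 + b(-122, -217)) = (-45517 - 8*1284)*(42956 + (-217 + (-122)²)) = (-45517 - 10272)*(42956 + (-217 + 14884)) = -55789*(42956 + 14667) = -55789*57623 = -3214729547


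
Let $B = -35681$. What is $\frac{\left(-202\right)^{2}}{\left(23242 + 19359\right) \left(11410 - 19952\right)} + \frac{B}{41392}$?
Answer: $- \frac{499458626595}{579325205264} \approx -0.86214$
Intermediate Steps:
$\frac{\left(-202\right)^{2}}{\left(23242 + 19359\right) \left(11410 - 19952\right)} + \frac{B}{41392} = \frac{\left(-202\right)^{2}}{\left(23242 + 19359\right) \left(11410 - 19952\right)} - \frac{35681}{41392} = \frac{40804}{42601 \left(-8542\right)} - \frac{35681}{41392} = \frac{40804}{-363897742} - \frac{35681}{41392} = 40804 \left(- \frac{1}{363897742}\right) - \frac{35681}{41392} = - \frac{20402}{181948871} - \frac{35681}{41392} = - \frac{499458626595}{579325205264}$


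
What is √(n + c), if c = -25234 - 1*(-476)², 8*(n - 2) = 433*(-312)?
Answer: 3*I*√29855 ≈ 518.36*I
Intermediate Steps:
n = -16885 (n = 2 + (433*(-312))/8 = 2 + (⅛)*(-135096) = 2 - 16887 = -16885)
c = -251810 (c = -25234 - 1*226576 = -25234 - 226576 = -251810)
√(n + c) = √(-16885 - 251810) = √(-268695) = 3*I*√29855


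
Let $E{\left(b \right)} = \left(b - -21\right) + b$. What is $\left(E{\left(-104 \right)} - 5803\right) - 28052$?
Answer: $-34042$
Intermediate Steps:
$E{\left(b \right)} = 21 + 2 b$ ($E{\left(b \right)} = \left(b + 21\right) + b = \left(21 + b\right) + b = 21 + 2 b$)
$\left(E{\left(-104 \right)} - 5803\right) - 28052 = \left(\left(21 + 2 \left(-104\right)\right) - 5803\right) - 28052 = \left(\left(21 - 208\right) - 5803\right) - 28052 = \left(-187 - 5803\right) - 28052 = -5990 - 28052 = -34042$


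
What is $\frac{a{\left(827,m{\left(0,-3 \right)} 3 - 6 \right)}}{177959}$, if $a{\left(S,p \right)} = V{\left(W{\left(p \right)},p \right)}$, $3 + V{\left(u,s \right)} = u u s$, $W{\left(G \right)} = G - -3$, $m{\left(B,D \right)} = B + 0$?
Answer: $- \frac{57}{177959} \approx -0.0003203$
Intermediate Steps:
$m{\left(B,D \right)} = B$
$W{\left(G \right)} = 3 + G$ ($W{\left(G \right)} = G + 3 = 3 + G$)
$V{\left(u,s \right)} = -3 + s u^{2}$ ($V{\left(u,s \right)} = -3 + u u s = -3 + u^{2} s = -3 + s u^{2}$)
$a{\left(S,p \right)} = -3 + p \left(3 + p\right)^{2}$
$\frac{a{\left(827,m{\left(0,-3 \right)} 3 - 6 \right)}}{177959} = \frac{-3 + \left(0 \cdot 3 - 6\right) \left(3 + \left(0 \cdot 3 - 6\right)\right)^{2}}{177959} = \left(-3 + \left(0 - 6\right) \left(3 + \left(0 - 6\right)\right)^{2}\right) \frac{1}{177959} = \left(-3 - 6 \left(3 - 6\right)^{2}\right) \frac{1}{177959} = \left(-3 - 6 \left(-3\right)^{2}\right) \frac{1}{177959} = \left(-3 - 54\right) \frac{1}{177959} = \left(-57\right) \frac{1}{177959} = - \frac{57}{177959}$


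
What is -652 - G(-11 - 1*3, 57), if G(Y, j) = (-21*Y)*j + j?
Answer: -17467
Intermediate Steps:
G(Y, j) = j - 21*Y*j (G(Y, j) = -21*Y*j + j = j - 21*Y*j)
-652 - G(-11 - 1*3, 57) = -652 - 57*(1 - 21*(-11 - 1*3)) = -652 - 57*(1 - 21*(-11 - 3)) = -652 - 57*(1 - 21*(-14)) = -652 - 57*(1 + 294) = -652 - 57*295 = -652 - 1*16815 = -652 - 16815 = -17467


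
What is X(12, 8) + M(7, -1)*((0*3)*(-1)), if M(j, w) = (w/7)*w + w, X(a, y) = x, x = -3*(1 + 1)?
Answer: -6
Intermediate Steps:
x = -6 (x = -3*2 = -6)
X(a, y) = -6
M(j, w) = w + w²/7 (M(j, w) = (w*(⅐))*w + w = (w/7)*w + w = w²/7 + w = w + w²/7)
X(12, 8) + M(7, -1)*((0*3)*(-1)) = -6 + ((⅐)*(-1)*(7 - 1))*((0*3)*(-1)) = -6 + ((⅐)*(-1)*6)*(0*(-1)) = -6 - 6/7*0 = -6 + 0 = -6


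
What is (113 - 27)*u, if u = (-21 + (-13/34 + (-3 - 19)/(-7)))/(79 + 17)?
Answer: -62221/3808 ≈ -16.340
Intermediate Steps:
u = -1447/7616 (u = (-21 + (-13*1/34 - 22*(-1/7)))/96 = (-21 + (-13/34 + 22/7))*(1/96) = (-21 + 657/238)*(1/96) = -4341/238*1/96 = -1447/7616 ≈ -0.18999)
(113 - 27)*u = (113 - 27)*(-1447/7616) = 86*(-1447/7616) = -62221/3808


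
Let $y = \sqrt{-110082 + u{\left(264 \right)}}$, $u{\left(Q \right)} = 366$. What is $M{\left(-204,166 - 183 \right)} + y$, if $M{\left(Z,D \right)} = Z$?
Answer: $-204 + 2 i \sqrt{27429} \approx -204.0 + 331.23 i$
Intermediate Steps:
$y = 2 i \sqrt{27429}$ ($y = \sqrt{-110082 + 366} = \sqrt{-109716} = 2 i \sqrt{27429} \approx 331.23 i$)
$M{\left(-204,166 - 183 \right)} + y = -204 + 2 i \sqrt{27429}$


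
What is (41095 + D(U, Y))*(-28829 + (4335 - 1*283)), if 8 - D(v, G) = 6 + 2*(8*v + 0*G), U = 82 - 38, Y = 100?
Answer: -1000817361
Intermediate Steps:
U = 44
D(v, G) = 2 - 16*v (D(v, G) = 8 - (6 + 2*(8*v + 0*G)) = 8 - (6 + 2*(8*v + 0)) = 8 - (6 + 2*(8*v)) = 8 - (6 + 16*v) = 8 + (-6 - 16*v) = 2 - 16*v)
(41095 + D(U, Y))*(-28829 + (4335 - 1*283)) = (41095 + (2 - 16*44))*(-28829 + (4335 - 1*283)) = (41095 + (2 - 704))*(-28829 + (4335 - 283)) = (41095 - 702)*(-28829 + 4052) = 40393*(-24777) = -1000817361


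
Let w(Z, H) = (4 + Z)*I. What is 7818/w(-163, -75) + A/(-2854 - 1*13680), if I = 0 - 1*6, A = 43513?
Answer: 14625235/2628906 ≈ 5.5632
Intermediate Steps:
I = -6 (I = 0 - 6 = -6)
w(Z, H) = -24 - 6*Z (w(Z, H) = (4 + Z)*(-6) = -24 - 6*Z)
7818/w(-163, -75) + A/(-2854 - 1*13680) = 7818/(-24 - 6*(-163)) + 43513/(-2854 - 1*13680) = 7818/(-24 + 978) + 43513/(-2854 - 13680) = 7818/954 + 43513/(-16534) = 7818*(1/954) + 43513*(-1/16534) = 1303/159 - 43513/16534 = 14625235/2628906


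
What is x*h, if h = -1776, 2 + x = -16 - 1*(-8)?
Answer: 17760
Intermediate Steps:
x = -10 (x = -2 + (-16 - 1*(-8)) = -2 + (-16 + 8) = -2 - 8 = -10)
x*h = -10*(-1776) = 17760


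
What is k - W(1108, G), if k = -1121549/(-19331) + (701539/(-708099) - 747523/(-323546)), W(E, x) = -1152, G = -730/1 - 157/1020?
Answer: 412673198975320259/340675564793298 ≈ 1211.3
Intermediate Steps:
G = -744757/1020 (G = -730*1 - 157*1/1020 = -730 - 157/1020 = -744757/1020 ≈ -730.15)
k = 20214948333440963/340675564793298 (k = -1121549*(-1/19331) + (701539*(-1/708099) - 747523*(-1/323546)) = 86273/1487 + (-701539/708099 + 747523/323546) = 86273/1487 + 302340151483/229102599054 = 20214948333440963/340675564793298 ≈ 59.338)
k - W(1108, G) = 20214948333440963/340675564793298 - 1*(-1152) = 20214948333440963/340675564793298 + 1152 = 412673198975320259/340675564793298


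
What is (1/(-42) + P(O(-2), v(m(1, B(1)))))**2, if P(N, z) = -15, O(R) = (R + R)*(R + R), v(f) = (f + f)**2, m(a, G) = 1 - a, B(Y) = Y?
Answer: 398161/1764 ≈ 225.71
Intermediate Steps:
v(f) = 4*f**2 (v(f) = (2*f)**2 = 4*f**2)
O(R) = 4*R**2 (O(R) = (2*R)*(2*R) = 4*R**2)
(1/(-42) + P(O(-2), v(m(1, B(1)))))**2 = (1/(-42) - 15)**2 = (-1/42 - 15)**2 = (-631/42)**2 = 398161/1764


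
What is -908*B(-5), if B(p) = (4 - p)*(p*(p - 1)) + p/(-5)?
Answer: -246068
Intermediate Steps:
B(p) = -p/5 + p*(-1 + p)*(4 - p) (B(p) = (4 - p)*(p*(-1 + p)) + p*(-⅕) = p*(-1 + p)*(4 - p) - p/5 = -p/5 + p*(-1 + p)*(4 - p))
-908*B(-5) = -908*(-5)*(-21 - 5*(-5)² + 25*(-5))/5 = -908*(-5)*(-21 - 5*25 - 125)/5 = -908*(-5)*(-21 - 125 - 125)/5 = -908*(-5)*(-271)/5 = -908*271 = -246068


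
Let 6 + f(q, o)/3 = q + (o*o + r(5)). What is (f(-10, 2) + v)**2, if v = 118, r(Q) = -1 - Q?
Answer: 4096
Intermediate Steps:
f(q, o) = -36 + 3*q + 3*o**2 (f(q, o) = -18 + 3*(q + (o*o + (-1 - 1*5))) = -18 + 3*(q + (o**2 + (-1 - 5))) = -18 + 3*(q + (o**2 - 6)) = -18 + 3*(q + (-6 + o**2)) = -18 + 3*(-6 + q + o**2) = -18 + (-18 + 3*q + 3*o**2) = -36 + 3*q + 3*o**2)
(f(-10, 2) + v)**2 = ((-36 + 3*(-10) + 3*2**2) + 118)**2 = ((-36 - 30 + 3*4) + 118)**2 = ((-36 - 30 + 12) + 118)**2 = (-54 + 118)**2 = 64**2 = 4096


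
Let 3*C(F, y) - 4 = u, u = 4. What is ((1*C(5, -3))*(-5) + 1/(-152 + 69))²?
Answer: 11042329/62001 ≈ 178.10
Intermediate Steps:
C(F, y) = 8/3 (C(F, y) = 4/3 + (⅓)*4 = 4/3 + 4/3 = 8/3)
((1*C(5, -3))*(-5) + 1/(-152 + 69))² = ((1*(8/3))*(-5) + 1/(-152 + 69))² = ((8/3)*(-5) + 1/(-83))² = (-40/3 - 1/83)² = (-3323/249)² = 11042329/62001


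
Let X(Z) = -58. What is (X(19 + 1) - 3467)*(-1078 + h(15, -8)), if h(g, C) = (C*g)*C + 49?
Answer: 243225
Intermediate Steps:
h(g, C) = 49 + g*C² (h(g, C) = g*C² + 49 = 49 + g*C²)
(X(19 + 1) - 3467)*(-1078 + h(15, -8)) = (-58 - 3467)*(-1078 + (49 + 15*(-8)²)) = -3525*(-1078 + (49 + 15*64)) = -3525*(-1078 + (49 + 960)) = -3525*(-1078 + 1009) = -3525*(-69) = 243225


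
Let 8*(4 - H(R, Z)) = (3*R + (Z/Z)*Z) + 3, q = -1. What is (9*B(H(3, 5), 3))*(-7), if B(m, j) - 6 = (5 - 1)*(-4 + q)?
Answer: 882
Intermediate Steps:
H(R, Z) = 29/8 - 3*R/8 - Z/8 (H(R, Z) = 4 - ((3*R + (Z/Z)*Z) + 3)/8 = 4 - ((3*R + 1*Z) + 3)/8 = 4 - ((3*R + Z) + 3)/8 = 4 - ((Z + 3*R) + 3)/8 = 4 - (3 + Z + 3*R)/8 = 4 + (-3/8 - 3*R/8 - Z/8) = 29/8 - 3*R/8 - Z/8)
B(m, j) = -14 (B(m, j) = 6 + (5 - 1)*(-4 - 1) = 6 + 4*(-5) = 6 - 20 = -14)
(9*B(H(3, 5), 3))*(-7) = (9*(-14))*(-7) = -126*(-7) = 882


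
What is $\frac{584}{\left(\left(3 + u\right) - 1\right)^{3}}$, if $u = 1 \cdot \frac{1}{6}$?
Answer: $\frac{126144}{2197} \approx 57.417$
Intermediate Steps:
$u = \frac{1}{6}$ ($u = 1 \cdot \frac{1}{6} = \frac{1}{6} \approx 0.16667$)
$\frac{584}{\left(\left(3 + u\right) - 1\right)^{3}} = \frac{584}{\left(\left(3 + \frac{1}{6}\right) - 1\right)^{3}} = \frac{584}{\left(\frac{19}{6} - 1\right)^{3}} = \frac{584}{\left(\frac{13}{6}\right)^{3}} = \frac{584}{\frac{2197}{216}} = 584 \cdot \frac{216}{2197} = \frac{126144}{2197}$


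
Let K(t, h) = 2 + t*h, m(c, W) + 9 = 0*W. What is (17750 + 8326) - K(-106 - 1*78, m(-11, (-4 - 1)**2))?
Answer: 24418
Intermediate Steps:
m(c, W) = -9 (m(c, W) = -9 + 0*W = -9 + 0 = -9)
K(t, h) = 2 + h*t
(17750 + 8326) - K(-106 - 1*78, m(-11, (-4 - 1)**2)) = (17750 + 8326) - (2 - 9*(-106 - 1*78)) = 26076 - (2 - 9*(-106 - 78)) = 26076 - (2 - 9*(-184)) = 26076 - (2 + 1656) = 26076 - 1*1658 = 26076 - 1658 = 24418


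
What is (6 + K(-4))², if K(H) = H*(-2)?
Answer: 196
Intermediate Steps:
K(H) = -2*H
(6 + K(-4))² = (6 - 2*(-4))² = (6 + 8)² = 14² = 196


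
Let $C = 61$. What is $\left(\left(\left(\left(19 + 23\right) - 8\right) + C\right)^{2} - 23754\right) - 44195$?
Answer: $-58924$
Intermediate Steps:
$\left(\left(\left(\left(19 + 23\right) - 8\right) + C\right)^{2} - 23754\right) - 44195 = \left(\left(\left(\left(19 + 23\right) - 8\right) + 61\right)^{2} - 23754\right) - 44195 = \left(\left(\left(42 - 8\right) + 61\right)^{2} - 23754\right) - 44195 = \left(\left(34 + 61\right)^{2} - 23754\right) - 44195 = \left(95^{2} - 23754\right) - 44195 = \left(9025 - 23754\right) - 44195 = -14729 - 44195 = -58924$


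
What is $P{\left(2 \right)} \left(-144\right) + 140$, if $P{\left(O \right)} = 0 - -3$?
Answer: $-292$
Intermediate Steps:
$P{\left(O \right)} = 3$ ($P{\left(O \right)} = 0 + 3 = 3$)
$P{\left(2 \right)} \left(-144\right) + 140 = 3 \left(-144\right) + 140 = -432 + 140 = -292$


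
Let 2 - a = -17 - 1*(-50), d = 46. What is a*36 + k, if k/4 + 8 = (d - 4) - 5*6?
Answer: -1100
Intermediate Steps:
k = 16 (k = -32 + 4*((46 - 4) - 5*6) = -32 + 4*(42 - 30) = -32 + 4*12 = -32 + 48 = 16)
a = -31 (a = 2 - (-17 - 1*(-50)) = 2 - (-17 + 50) = 2 - 1*33 = 2 - 33 = -31)
a*36 + k = -31*36 + 16 = -1116 + 16 = -1100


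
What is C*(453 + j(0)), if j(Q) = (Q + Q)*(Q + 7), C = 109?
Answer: 49377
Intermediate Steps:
j(Q) = 2*Q*(7 + Q) (j(Q) = (2*Q)*(7 + Q) = 2*Q*(7 + Q))
C*(453 + j(0)) = 109*(453 + 2*0*(7 + 0)) = 109*(453 + 2*0*7) = 109*(453 + 0) = 109*453 = 49377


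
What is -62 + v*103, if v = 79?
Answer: 8075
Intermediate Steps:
-62 + v*103 = -62 + 79*103 = -62 + 8137 = 8075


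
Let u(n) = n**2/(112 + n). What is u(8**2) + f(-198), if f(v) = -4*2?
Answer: 168/11 ≈ 15.273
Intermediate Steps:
f(v) = -8
u(n) = n**2/(112 + n)
u(8**2) + f(-198) = (8**2)**2/(112 + 8**2) - 8 = 64**2/(112 + 64) - 8 = 4096/176 - 8 = 4096*(1/176) - 8 = 256/11 - 8 = 168/11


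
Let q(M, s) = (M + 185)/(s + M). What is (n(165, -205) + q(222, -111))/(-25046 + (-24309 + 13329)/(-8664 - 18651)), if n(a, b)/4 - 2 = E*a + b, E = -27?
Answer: 33922195/45608034 ≈ 0.74378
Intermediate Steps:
n(a, b) = 8 - 108*a + 4*b (n(a, b) = 8 + 4*(-27*a + b) = 8 + 4*(b - 27*a) = 8 + (-108*a + 4*b) = 8 - 108*a + 4*b)
q(M, s) = (185 + M)/(M + s)
(n(165, -205) + q(222, -111))/(-25046 + (-24309 + 13329)/(-8664 - 18651)) = ((8 - 108*165 + 4*(-205)) + (185 + 222)/(222 - 111))/(-25046 + (-24309 + 13329)/(-8664 - 18651)) = ((8 - 17820 - 820) + 407/111)/(-25046 - 10980/(-27315)) = (-18632 + (1/111)*407)/(-25046 - 10980*(-1/27315)) = (-18632 + 11/3)/(-25046 + 244/607) = -55885/(3*(-15202678/607)) = -55885/3*(-607/15202678) = 33922195/45608034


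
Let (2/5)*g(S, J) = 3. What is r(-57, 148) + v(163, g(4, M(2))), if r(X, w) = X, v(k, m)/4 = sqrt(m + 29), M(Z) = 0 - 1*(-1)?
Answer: -57 + 2*sqrt(146) ≈ -32.834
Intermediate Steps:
M(Z) = 1 (M(Z) = 0 + 1 = 1)
g(S, J) = 15/2 (g(S, J) = (5/2)*3 = 15/2)
v(k, m) = 4*sqrt(29 + m) (v(k, m) = 4*sqrt(m + 29) = 4*sqrt(29 + m))
r(-57, 148) + v(163, g(4, M(2))) = -57 + 4*sqrt(29 + 15/2) = -57 + 4*sqrt(73/2) = -57 + 4*(sqrt(146)/2) = -57 + 2*sqrt(146)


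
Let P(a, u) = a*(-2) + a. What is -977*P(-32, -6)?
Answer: -31264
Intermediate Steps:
P(a, u) = -a (P(a, u) = -2*a + a = -a)
-977*P(-32, -6) = -(-977)*(-32) = -977*32 = -31264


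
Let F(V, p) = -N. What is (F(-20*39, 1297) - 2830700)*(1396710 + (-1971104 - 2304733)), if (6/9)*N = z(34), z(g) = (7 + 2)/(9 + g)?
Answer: 700895330441829/86 ≈ 8.1499e+12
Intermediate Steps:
z(g) = 9/(9 + g)
N = 27/86 (N = 3*(9/(9 + 34))/2 = 3*(9/43)/2 = 3*(9*(1/43))/2 = (3/2)*(9/43) = 27/86 ≈ 0.31395)
F(V, p) = -27/86 (F(V, p) = -1*27/86 = -27/86)
(F(-20*39, 1297) - 2830700)*(1396710 + (-1971104 - 2304733)) = (-27/86 - 2830700)*(1396710 + (-1971104 - 2304733)) = -243440227*(1396710 - 4275837)/86 = -243440227/86*(-2879127) = 700895330441829/86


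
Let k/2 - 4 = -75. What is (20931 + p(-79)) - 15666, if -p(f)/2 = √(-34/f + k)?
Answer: 5265 - 8*I*√55221/79 ≈ 5265.0 - 23.797*I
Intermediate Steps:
k = -142 (k = 8 + 2*(-75) = 8 - 150 = -142)
p(f) = -2*√(-142 - 34/f) (p(f) = -2*√(-34/f - 142) = -2*√(-142 - 34/f))
(20931 + p(-79)) - 15666 = (20931 - 2*√(-142 - 34/(-79))) - 15666 = (20931 - 2*√(-142 - 34*(-1/79))) - 15666 = (20931 - 2*√(-142 + 34/79)) - 15666 = (20931 - 8*I*√55221/79) - 15666 = 5265 - 8*I*√55221/79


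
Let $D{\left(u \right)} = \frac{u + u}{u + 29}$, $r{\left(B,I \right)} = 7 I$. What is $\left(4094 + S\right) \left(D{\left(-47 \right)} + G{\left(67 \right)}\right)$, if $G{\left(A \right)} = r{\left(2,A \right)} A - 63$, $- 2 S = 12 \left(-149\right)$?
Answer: $\frac{1408047556}{9} \approx 1.5645 \cdot 10^{8}$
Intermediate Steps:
$S = 894$ ($S = - \frac{12 \left(-149\right)}{2} = \left(- \frac{1}{2}\right) \left(-1788\right) = 894$)
$D{\left(u \right)} = \frac{2 u}{29 + u}$
$G{\left(A \right)} = -63 + 7 A^{2}$ ($G{\left(A \right)} = 7 A A - 63 = 7 A^{2} - 63 = -63 + 7 A^{2}$)
$\left(4094 + S\right) \left(D{\left(-47 \right)} + G{\left(67 \right)}\right) = \left(4094 + 894\right) \left(2 \left(-47\right) \frac{1}{29 - 47} - \left(63 - 7 \cdot 67^{2}\right)\right) = 4988 \left(2 \left(-47\right) \frac{1}{-18} + \left(-63 + 7 \cdot 4489\right)\right) = 4988 \left(2 \left(-47\right) \left(- \frac{1}{18}\right) + \left(-63 + 31423\right)\right) = 4988 \left(\frac{47}{9} + 31360\right) = 4988 \cdot \frac{282287}{9} = \frac{1408047556}{9}$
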